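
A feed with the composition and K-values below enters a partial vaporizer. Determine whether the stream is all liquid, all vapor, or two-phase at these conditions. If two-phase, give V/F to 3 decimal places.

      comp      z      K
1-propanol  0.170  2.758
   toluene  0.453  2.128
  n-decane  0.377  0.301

ΣzᵢKᵢ = 1.546; Σzᵢ/Kᵢ = 1.527.
Both exceed 1, so a two-phase solution exists.
Rachford–Rice: g(ψ) = Σ zᵢ(Kᵢ−1)/(1+ψ(Kᵢ−1)) = 0.
Newton–Raphson from ψ = 0.5:
  ψ = 0.500: g = 0.0807, g' = -0.820 → ψ = 0.598
  ψ = 0.598: g = -0.0023, g' = -0.875 → ψ = 0.596
Converged at ψ = 0.596.

two-phase, V/F = 0.596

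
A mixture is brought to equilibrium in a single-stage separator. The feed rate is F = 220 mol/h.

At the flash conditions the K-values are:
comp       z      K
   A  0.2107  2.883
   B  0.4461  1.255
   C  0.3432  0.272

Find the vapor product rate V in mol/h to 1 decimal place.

V = 79.9 mol/h

Material balance + equilibrium reduce to Σ zᵢ(Kᵢ−1)/(1+β(Kᵢ−1)) = 0.
g(0) = ΣzᵢKᵢ − 1 = 0.2607 and g(1) = 1 − Σzᵢ/Kᵢ = -0.6903, so a root lies in (0, 1).
Newton–Raphson from β = 0.57:
  β = 0.5700: g = -0.13638, g' = -0.7273 → β = 0.3825
  β = 0.3825: g = -0.01198, g' = -0.6259 → β = 0.3633
Converged at β = 0.3633.
Then V = β·F = 0.3633·220 = 79.9 mol/h and L = F − V = 140.1 mol/h.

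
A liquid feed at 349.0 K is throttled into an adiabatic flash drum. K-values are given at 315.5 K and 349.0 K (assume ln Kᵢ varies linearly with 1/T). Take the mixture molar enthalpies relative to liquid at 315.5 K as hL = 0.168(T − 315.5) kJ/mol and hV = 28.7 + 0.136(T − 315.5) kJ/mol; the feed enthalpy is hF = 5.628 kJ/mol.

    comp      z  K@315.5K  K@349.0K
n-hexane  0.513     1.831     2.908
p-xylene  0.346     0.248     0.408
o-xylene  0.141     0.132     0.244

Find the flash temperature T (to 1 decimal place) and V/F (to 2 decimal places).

T = 320.5 K, V/F = 0.17

Adiabatic flash: solve Rachford–Rice at each trial T, then check hF = ψ·hV(T) + (1−ψ)·hL(T).
  T = 315.5 K: K = (1.831, 0.248, 0.132), RR gives ψ = 0.067, H_out = 1.918 kJ/mol
  T = 349.0 K: K = (2.908, 0.408, 0.244), RR gives ψ = 0.541, H_out = 20.573 kJ/mol
  T = 332.2 K: K = (2.333, 0.322, 0.182), RR gives ψ = 0.347, H_out = 12.569 kJ/mol
  T = 323.9 K: K = (2.075, 0.284, 0.156), RR gives ψ = 0.227, H_out = 7.866 kJ/mol
  T = 319.7 K: K = (1.951, 0.265, 0.144), RR gives ψ = 0.154, H_out = 5.095 kJ/mol
  T = 321.8 K: K = (2.012, 0.275, 0.150), RR gives ψ = 0.192, H_out = 6.523 kJ/mol
Linear interpolation between T = 319.7 (H_out = 5.095) and T = 321.8 (H_out = 6.523) on hF = 5.628 gives T ≈ 320.5 K, at which ψ = 0.17.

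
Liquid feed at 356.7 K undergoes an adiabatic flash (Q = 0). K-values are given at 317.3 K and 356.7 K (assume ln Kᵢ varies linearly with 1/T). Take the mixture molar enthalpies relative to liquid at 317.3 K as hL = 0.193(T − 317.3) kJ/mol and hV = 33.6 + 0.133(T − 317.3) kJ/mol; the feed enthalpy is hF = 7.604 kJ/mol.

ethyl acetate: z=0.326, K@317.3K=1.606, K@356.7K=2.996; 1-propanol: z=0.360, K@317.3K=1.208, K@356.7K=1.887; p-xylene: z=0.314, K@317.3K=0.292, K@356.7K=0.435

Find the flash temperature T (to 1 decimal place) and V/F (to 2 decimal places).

T = 318.6 K, V/F = 0.22

Adiabatic flash: solve Rachford–Rice at each trial T, then check hF = ψ·hV(T) + (1−ψ)·hL(T).
  T = 317.3 K: K = (1.606, 1.208, 0.292), RR gives ψ = 0.166, H_out = 5.573 kJ/mol
  T = 356.7 K: K = (2.996, 1.887, 0.435), RR gives ψ = 0.971, H_out = 37.934 kJ/mol
  T = 337.0 K: K = (2.234, 1.530, 0.361), RR gives ψ = 0.686, H_out = 26.042 kJ/mol
  T = 327.1 K: K = (1.902, 1.363, 0.325), RR gives ψ = 0.487, H_out = 17.963 kJ/mol
  T = 322.2 K: K = (1.750, 1.285, 0.308), RR gives ψ = 0.351, H_out = 12.630 kJ/mol
  T = 319.8 K: K = (1.678, 1.247, 0.300), RR gives ψ = 0.268, H_out = 9.454 kJ/mol
  T = 318.6 K: K = (1.643, 1.228, 0.296), RR gives ψ = 0.221, H_out = 7.676 kJ/mol
Linear interpolation between T = 317.3 (H_out = 5.573) and T = 318.6 (H_out = 7.676) on hF = 7.604 gives T ≈ 318.6 K, at which ψ = 0.22.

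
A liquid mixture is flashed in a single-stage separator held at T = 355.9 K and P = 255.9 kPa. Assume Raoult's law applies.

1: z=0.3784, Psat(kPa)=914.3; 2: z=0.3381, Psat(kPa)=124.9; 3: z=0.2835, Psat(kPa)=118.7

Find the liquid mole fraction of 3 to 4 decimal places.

x_3 = 0.3822

Raoult's law: Kᵢ = Pᵢˢᵃᵗ/P = Pᵢˢᵃᵗ/255.9.
  K_1 = 914.3/255.9 = 3.572880, K_2 = 124.9/255.9 = 0.488081, K_3 = 118.7/255.9 = 0.463853
Rachford–Rice: g(β) = Σ zᵢ(Kᵢ−1)/(1+β(Kᵢ−1)) = 0.
Check two-phase: ΣzᵢKᵢ = 1.6485 > 1 and Σzᵢ/Kᵢ = 1.4098 > 1, so g(0) = 0.6485 > 0 and g(1) = -0.4098 < 0.
Iterate (Newton) starting at β = 0.35:
  β = 0.3500: g = 0.11430, g' = -0.9485 → β = 0.4705
  β = 0.4705: g = 0.00915, g' = -0.8121 → β = 0.4818
Converged at β = 0.4818.
Compositions from xᵢ = zᵢ/(1+β(Kᵢ−1)), yᵢ = Kᵢxᵢ:
  1: x = 0.1690, y = 0.6036
  2: x = 0.4488, y = 0.2191
  3: x = 0.3822, y = 0.1773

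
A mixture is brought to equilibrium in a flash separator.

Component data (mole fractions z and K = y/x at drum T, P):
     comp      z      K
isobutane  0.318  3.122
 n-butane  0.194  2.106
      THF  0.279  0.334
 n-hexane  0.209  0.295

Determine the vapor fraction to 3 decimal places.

Iterate (Newton) starting at ψ = 0.49:
  ψ = 0.490: g = -0.0310, g' = -0.959 → ψ = 0.458
Converged at ψ = 0.458.

ψ = 0.458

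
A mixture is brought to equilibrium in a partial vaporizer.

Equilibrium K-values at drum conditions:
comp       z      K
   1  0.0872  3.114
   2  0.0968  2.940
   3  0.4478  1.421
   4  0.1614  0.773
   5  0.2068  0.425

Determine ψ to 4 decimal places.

Material balance + equilibrium reduce to Σ zᵢ(Kᵢ−1)/(1+ψ(Kᵢ−1)) = 0.
Check two-phase: ΣzᵢKᵢ = 1.4051 > 1 and Σzᵢ/Kᵢ = 1.0714 > 1, so g(0) = 0.4051 > 0 and g(1) = -0.0714 < 0.
Newton iteration, ψ⁰ = 0.56:
  ψ = 0.5600: g = 0.10962, g' = -0.3770 → ψ = 0.8507
  ψ = 0.8507: g = -0.00265, g' = -0.4194 → ψ = 0.8444
Converged at ψ = 0.8444.

ψ = 0.8444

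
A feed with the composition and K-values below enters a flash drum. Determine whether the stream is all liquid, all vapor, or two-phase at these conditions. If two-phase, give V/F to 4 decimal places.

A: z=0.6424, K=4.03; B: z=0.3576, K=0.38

two-phase, V/F = 0.9181

ΣzᵢKᵢ = 2.7248; Σzᵢ/Kᵢ = 1.1005.
Both exceed 1, so a two-phase solution exists.
Rachford–Rice: g(ψ) = Σ zᵢ(Kᵢ−1)/(1+ψ(Kᵢ−1)) = 0.
Iterate (Newton) starting at ψ = 0.5:
  ψ = 0.5000: g = 0.45262, g' = -1.2212 → ψ = 0.8707
  ψ = 0.8707: g = 0.05325, g' = -1.0947 → ψ = 0.9193
  ψ = 0.9193: g = -0.00137, g' = -1.1549 → ψ = 0.9181
Converged at ψ = 0.9181.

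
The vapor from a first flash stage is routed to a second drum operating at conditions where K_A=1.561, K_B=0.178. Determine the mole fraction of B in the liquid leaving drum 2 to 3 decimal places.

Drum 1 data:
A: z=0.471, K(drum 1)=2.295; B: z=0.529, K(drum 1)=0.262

x_B (drum 2) = 0.406

Drum 1:
Rachford–Rice: g(ψ₁) = Σ zᵢ(Kᵢ−1)/(1+ψ₁(Kᵢ−1)) = 0.
Check two-phase: ΣzᵢKᵢ = 1.220 > 1 and Σzᵢ/Kᵢ = 2.224 > 1, so g(0) = 0.220 > 0 and g(1) = -1.224 < 0.
Binary case is linear: z₁(K₁−1)(1+ψ₁(K₂−1)) + z₂(K₂−1)(1+ψ₁(K₁−1)) = 0
⇒ ψ₁ = [z₁(K₁−1)+z₂(K₂−1)] / [−(K₁−1)(K₂−1)] = 0.2195/0.9557 = 0.230
Drum-1 compositions:
  A: x = 0.363, y = 0.833
  B: x = 0.637, y = 0.167
Drum-2 feed = drum-1 vapor: z₂ = (0.8331, 0.1669).
Drum 2:
Let ψ₂ = V/F and solve Σ zᵢ(Kᵢ−1)/(1+ψ₂(Kᵢ−1)) = 0.
Feasibility: ΣzᵢKᵢ = 1.330, Σzᵢ/Kᵢ = 1.471 — both > 1, two phases present.
Newton iteration, ψ₂⁰ = 0.5:
  ψ₂ = 0.500: g = 0.1321, g' = -0.485 → ψ₂ = 0.772
  ψ₂ = 0.772: g = -0.0496, g' = -0.974 → ψ₂ = 0.721
  ψ₂ = 0.721: g = -0.0043, g' = -0.814 → ψ₂ = 0.716
Converged at ψ₂ = 0.716.
  A: x = 0.594, y = 0.928
  B: x = 0.406, y = 0.072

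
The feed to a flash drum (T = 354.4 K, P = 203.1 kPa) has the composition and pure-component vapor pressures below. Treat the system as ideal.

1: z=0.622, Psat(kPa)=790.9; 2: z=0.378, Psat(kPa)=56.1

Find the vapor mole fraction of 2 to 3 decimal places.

Raoult's law: Kᵢ = Pᵢˢᵃᵗ/P = Pᵢˢᵃᵗ/203.1.
  K_1 = 790.9/203.1 = 3.89414, K_2 = 56.1/203.1 = 0.27622
Material balance + equilibrium reduce to Σ zᵢ(Kᵢ−1)/(1+β(Kᵢ−1)) = 0.
Check two-phase: ΣzᵢKᵢ = 2.527 > 1 and Σzᵢ/Kᵢ = 1.528 > 1, so g(0) = 1.527 > 0 and g(1) = -0.528 < 0.
Iterate (Newton) starting at β = 0.63:
  β = 0.630: g = 0.1347, g' = -1.323 → β = 0.732
  β = 0.732: g = -0.0044, g' = -1.431 → β = 0.729
Converged at β = 0.729.
Compositions from xᵢ = zᵢ/(1+β(Kᵢ−1)), yᵢ = Kᵢxᵢ:
  1: x = 0.200, y = 0.779
  2: x = 0.800, y = 0.221

y_2 = 0.221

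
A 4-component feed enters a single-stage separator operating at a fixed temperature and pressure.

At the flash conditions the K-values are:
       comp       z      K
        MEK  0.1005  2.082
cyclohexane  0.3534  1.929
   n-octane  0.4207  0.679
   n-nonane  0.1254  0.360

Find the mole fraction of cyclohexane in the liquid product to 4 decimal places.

x_cyclohexane = 0.2348

Let β = V/F and solve Σ zᵢ(Kᵢ−1)/(1+β(Kᵢ−1)) = 0.
Check two-phase: ΣzᵢKᵢ = 1.2217 > 1 and Σzᵢ/Kᵢ = 1.1994 > 1, so g(0) = 0.2217 > 0 and g(1) = -0.1994 < 0.
Newton iteration, β⁰ = 0.44:
  β = 0.4400: g = 0.03775, g' = -0.3660 → β = 0.5431
  β = 0.5431: g = 0.00012, g' = -0.3657 → β = 0.5435
Converged at β = 0.5435.
Compositions from xᵢ = zᵢ/(1+β(Kᵢ−1)), yᵢ = Kᵢxᵢ:
  MEK: x = 0.0633, y = 0.1318
  cyclohexane: x = 0.2348, y = 0.4530
  n-octane: x = 0.5096, y = 0.3460
  n-nonane: x = 0.1923, y = 0.0692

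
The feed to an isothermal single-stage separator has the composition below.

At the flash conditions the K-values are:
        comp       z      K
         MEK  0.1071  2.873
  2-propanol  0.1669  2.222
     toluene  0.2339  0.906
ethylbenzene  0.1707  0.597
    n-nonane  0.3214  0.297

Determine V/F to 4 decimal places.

V/F = 0.1206

Material balance + equilibrium reduce to Σ zᵢ(Kᵢ−1)/(1+V/F(Kᵢ−1)) = 0.
Check two-phase: ΣzᵢKᵢ = 1.0878 > 1 and Σzᵢ/Kᵢ = 1.7386 > 1, so g(0) = 0.0878 > 0 and g(1) = -0.7386 < 0.
Newton iteration, V/F⁰ = 0.5:
  V/F = 0.5000: g = -0.22745, g' = -0.6197 → V/F = 0.1330
  V/F = 0.1330: g = -0.00814, g' = -0.6516 → V/F = 0.1205
  V/F = 0.1205: g = 0.00006, g' = -0.6618 → V/F = 0.1206
Converged at V/F = 0.1206.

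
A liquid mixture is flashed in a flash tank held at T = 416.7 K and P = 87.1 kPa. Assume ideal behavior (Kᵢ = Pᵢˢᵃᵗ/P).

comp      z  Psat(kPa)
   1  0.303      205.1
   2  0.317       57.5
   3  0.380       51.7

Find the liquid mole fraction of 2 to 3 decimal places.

x_2 = 0.352

Raoult's law: Kᵢ = Pᵢˢᵃᵗ/P = Pᵢˢᵃᵗ/87.1.
  K_1 = 205.1/87.1 = 2.35476, K_2 = 57.5/87.1 = 0.66016, K_3 = 51.7/87.1 = 0.59357
Rachford–Rice: g(ψ) = Σ zᵢ(Kᵢ−1)/(1+ψ(Kᵢ−1)) = 0.
Check two-phase: ΣzᵢKᵢ = 1.148 > 1 and Σzᵢ/Kᵢ = 1.249 > 1, so g(0) = 0.148 > 0 and g(1) = -0.249 < 0.
Newton iteration, ψ⁰ = 0.52:
  ψ = 0.520: g = -0.0859, g' = -0.346 → ψ = 0.272
  ψ = 0.272: g = 0.0076, g' = -0.421 → ψ = 0.290
Converged at ψ = 0.290.
Compositions from xᵢ = zᵢ/(1+ψ(Kᵢ−1)), yᵢ = Kᵢxᵢ:
  1: x = 0.217, y = 0.512
  2: x = 0.352, y = 0.232
  3: x = 0.431, y = 0.256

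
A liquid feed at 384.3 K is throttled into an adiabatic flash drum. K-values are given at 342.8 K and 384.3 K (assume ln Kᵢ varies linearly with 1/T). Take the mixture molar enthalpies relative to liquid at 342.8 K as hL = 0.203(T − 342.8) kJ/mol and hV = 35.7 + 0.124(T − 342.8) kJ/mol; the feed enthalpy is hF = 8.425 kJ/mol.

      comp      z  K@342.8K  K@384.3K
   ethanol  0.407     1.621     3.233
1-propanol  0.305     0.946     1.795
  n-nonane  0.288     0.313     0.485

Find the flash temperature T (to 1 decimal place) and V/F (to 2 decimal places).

Adiabatic flash: solve Rachford–Rice at each trial T, then check hF = ψ·hV(T) + (1−ψ)·hL(T).
  T = 342.8 K: K = (1.621, 0.946, 0.313), RR gives ψ = 0.130, H_out = 4.644 kJ/mol
  T = 384.3 K: K = (3.233, 1.795, 0.485), RR gives ψ = 1.000, H_out = 40.846 kJ/mol
  T = 363.6 K: K = (2.337, 1.328, 0.395), RR gives ψ = 0.807, H_out = 31.711 kJ/mol
  T = 353.2 K: K = (1.957, 1.127, 0.353), RR gives ψ = 0.554, H_out = 21.427 kJ/mol
  T = 348.0 K: K = (1.783, 1.034, 0.333), RR gives ψ = 0.376, H_out = 14.308 kJ/mol
  T = 345.4 K: K = (1.701, 0.989, 0.323), RR gives ψ = 0.264, H_out = 9.887 kJ/mol
  T = 344.1 K: K = (1.661, 0.967, 0.318), RR gives ψ = 0.200, H_out = 7.383 kJ/mol
Linear interpolation between T = 344.1 (H_out = 7.383) and T = 345.4 (H_out = 9.887) on hF = 8.425 gives T ≈ 344.6 K, at which ψ = 0.23.

T = 344.6 K, V/F = 0.23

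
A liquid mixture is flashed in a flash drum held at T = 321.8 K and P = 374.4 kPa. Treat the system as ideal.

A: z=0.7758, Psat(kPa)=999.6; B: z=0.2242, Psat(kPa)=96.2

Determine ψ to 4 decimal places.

Raoult's law: Kᵢ = Pᵢˢᵃᵗ/P = Pᵢˢᵃᵗ/374.4.
  K_A = 999.6/374.4 = 2.669872, K_B = 96.2/374.4 = 0.256944
Material balance + equilibrium reduce to Σ zᵢ(Kᵢ−1)/(1+ψ(Kᵢ−1)) = 0.
Check two-phase: ΣzᵢKᵢ = 2.1289 > 1 and Σzᵢ/Kᵢ = 1.1631 > 1, so g(0) = 1.1289 > 0 and g(1) = -0.1631 < 0.
Binary case is linear: z₁(K₁−1)(1+ψ(K₂−1)) + z₂(K₂−1)(1+ψ(K₁−1)) = 0
⇒ ψ = [z₁(K₁−1)+z₂(K₂−1)] / [−(K₁−1)(K₂−1)] = 1.12889/1.24081 = 0.9098

ψ = 0.9098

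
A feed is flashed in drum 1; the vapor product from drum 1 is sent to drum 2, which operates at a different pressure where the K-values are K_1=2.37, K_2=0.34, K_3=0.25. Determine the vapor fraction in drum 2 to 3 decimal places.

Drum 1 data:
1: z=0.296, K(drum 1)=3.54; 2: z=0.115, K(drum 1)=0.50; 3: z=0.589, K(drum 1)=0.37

Drum 1:
Let ψ₁ = V/F and solve Σ zᵢ(Kᵢ−1)/(1+ψ₁(Kᵢ−1)) = 0.
g(0) = ΣzᵢKᵢ − 1 = 0.323 and g(1) = 1 − Σzᵢ/Kᵢ = -0.906, so a root lies in (0, 1).
Newton–Raphson from ψ₁ = 0.5:
  ψ₁ = 0.500: g = -0.2872, g' = -0.920 → ψ₁ = 0.188
  ψ₁ = 0.188: g = 0.0247, g' = -1.211 → ψ₁ = 0.208
  ψ₁ = 0.208: g = 0.0005, g' = -1.163 → ψ₁ = 0.209
Converged at ψ₁ = 0.209.
Drum-1 compositions:
  1: x = 0.193, y = 0.685
  2: x = 0.128, y = 0.064
  3: x = 0.678, y = 0.251
Drum-2 feed = drum-1 vapor: z₂ = (0.6849, 0.0642, 0.2509).
Drum 2:
Newton–Raphson from ψ₂ = 0.48:
  ψ₂ = 0.480: g = 0.2100, g' = -0.872 → ψ₂ = 0.721
  ψ₂ = 0.721: g = -0.0183, g' = -1.096 → ψ₂ = 0.704
Converged at ψ₂ = 0.704.
  1: x = 0.349, y = 0.826
  2: x = 0.120, y = 0.041
  3: x = 0.531, y = 0.133

V/F (drum 2) = 0.704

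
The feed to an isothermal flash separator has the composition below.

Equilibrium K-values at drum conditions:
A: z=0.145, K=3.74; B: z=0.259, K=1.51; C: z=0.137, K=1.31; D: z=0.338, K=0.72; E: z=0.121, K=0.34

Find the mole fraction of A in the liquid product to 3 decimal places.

x_A = 0.049

Material balance + equilibrium reduce to Σ zᵢ(Kᵢ−1)/(1+ψ(Kᵢ−1)) = 0.
Check two-phase: ΣzᵢKᵢ = 1.397 > 1 and Σzᵢ/Kᵢ = 1.140 > 1, so g(0) = 0.397 > 0 and g(1) = -0.140 < 0.
Newton–Raphson from ψ = 0.65:
  ψ = 0.650: g = 0.0219, g' = -0.389 → ψ = 0.706
Converged at ψ = 0.706.
Compositions from xᵢ = zᵢ/(1+ψ(Kᵢ−1)), yᵢ = Kᵢxᵢ:
  A: x = 0.049, y = 0.185
  B: x = 0.190, y = 0.288
  C: x = 0.112, y = 0.147
  D: x = 0.421, y = 0.303
  E: x = 0.226, y = 0.077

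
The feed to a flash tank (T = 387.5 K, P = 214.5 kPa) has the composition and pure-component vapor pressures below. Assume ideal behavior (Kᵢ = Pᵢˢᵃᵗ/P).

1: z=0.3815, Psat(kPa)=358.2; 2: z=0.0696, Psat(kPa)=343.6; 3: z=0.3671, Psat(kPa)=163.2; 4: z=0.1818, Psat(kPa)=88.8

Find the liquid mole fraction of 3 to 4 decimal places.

Raoult's law: Kᵢ = Pᵢˢᵃᵗ/P = Pᵢˢᵃᵗ/214.5.
  K_1 = 358.2/214.5 = 1.669930, K_2 = 343.6/214.5 = 1.601865, K_3 = 163.2/214.5 = 0.760839, K_4 = 88.8/214.5 = 0.413986
Iterate (Newton) starting at ψ = 0.5:
  ψ = 0.5000: g = -0.02676, g' = -0.2630 → ψ = 0.3982
  ψ = 0.3982: g = -0.00046, g' = -0.2550 → ψ = 0.3964
Converged at ψ = 0.3964.
Compositions from xᵢ = zᵢ/(1+ψ(Kᵢ−1)), yᵢ = Kᵢxᵢ:
  1: x = 0.3014, y = 0.5034
  2: x = 0.0562, y = 0.0900
  3: x = 0.4055, y = 0.3086
  4: x = 0.2368, y = 0.0980

x_3 = 0.4055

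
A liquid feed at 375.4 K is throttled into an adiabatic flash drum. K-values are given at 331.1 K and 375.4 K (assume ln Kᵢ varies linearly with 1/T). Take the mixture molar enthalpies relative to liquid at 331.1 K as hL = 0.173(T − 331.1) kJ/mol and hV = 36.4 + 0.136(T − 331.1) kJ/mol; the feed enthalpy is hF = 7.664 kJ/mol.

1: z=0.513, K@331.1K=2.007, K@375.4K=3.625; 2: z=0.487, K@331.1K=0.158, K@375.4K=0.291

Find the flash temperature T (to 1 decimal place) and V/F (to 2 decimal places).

T = 335.4 K, V/F = 0.19

Adiabatic flash: solve Rachford–Rice at each trial T, then check hF = ψ·hV(T) + (1−ψ)·hL(T).
  T = 331.1 K: K = (2.007, 0.158), RR gives ψ = 0.126, H_out = 4.574 kJ/mol
  T = 375.4 K: K = (3.625, 0.291), RR gives ψ = 0.538, H_out = 26.366 kJ/mol
  T = 353.2 K: K = (2.746, 0.218), RR gives ψ = 0.377, H_out = 17.253 kJ/mol
  T = 342.1 K: K = (2.358, 0.187), RR gives ψ = 0.272, H_out = 11.694 kJ/mol
  T = 336.6 K: K = (2.178, 0.172), RR gives ψ = 0.206, H_out = 8.415 kJ/mol
  T = 333.9 K: K = (2.093, 0.165), RR gives ψ = 0.169, H_out = 6.613 kJ/mol
  T = 335.2 K: K = (2.134, 0.168), RR gives ψ = 0.187, H_out = 7.499 kJ/mol
  T = 335.9 K: K = (2.156, 0.170), RR gives ψ = 0.197, H_out = 7.962 kJ/mol
Linear interpolation between T = 335.2 (H_out = 7.499) and T = 335.9 (H_out = 7.962) on hF = 7.664 gives T ≈ 335.4 K, at which ψ = 0.19.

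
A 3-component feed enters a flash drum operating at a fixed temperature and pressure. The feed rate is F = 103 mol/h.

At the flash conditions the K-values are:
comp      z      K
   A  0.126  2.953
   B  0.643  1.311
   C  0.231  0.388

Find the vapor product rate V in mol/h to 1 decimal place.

V = 77.4 mol/h

Rachford–Rice: g(ψ) = Σ zᵢ(Kᵢ−1)/(1+ψ(Kᵢ−1)) = 0.
Feasibility: ΣzᵢKᵢ = 1.305, Σzᵢ/Kᵢ = 1.128 — both > 1, two phases present.
Iterate (Newton) starting at ψ = 0.5:
  ψ = 0.500: g = 0.0939, g' = -0.349 → ψ = 0.769
  ψ = 0.769: g = -0.0072, g' = -0.426 → ψ = 0.752
Converged at ψ = 0.752.
Then V = ψ·F = 0.7516·103 = 77.4 mol/h and L = F − V = 25.6 mol/h.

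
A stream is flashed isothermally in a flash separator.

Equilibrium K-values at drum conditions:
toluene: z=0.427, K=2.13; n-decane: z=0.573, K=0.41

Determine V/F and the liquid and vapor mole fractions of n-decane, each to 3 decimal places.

V/F = 0.217, x_n-decane = 0.657, y_n-decane = 0.269

Rachford–Rice: g(V/F) = Σ zᵢ(Kᵢ−1)/(1+V/F(Kᵢ−1)) = 0.
Feasibility: ΣzᵢKᵢ = 1.144, Σzᵢ/Kᵢ = 1.598 — both > 1, two phases present.
Newton–Raphson from V/F = 0.5:
  V/F = 0.500: g = -0.1712, g' = -0.624 → V/F = 0.226
  V/F = 0.226: g = -0.0055, g' = -0.612 → V/F = 0.217
Converged at V/F = 0.217.
Compositions from xᵢ = zᵢ/(1+V/F(Kᵢ−1)), yᵢ = Kᵢxᵢ:
  toluene: x = 0.343, y = 0.731
  n-decane: x = 0.657, y = 0.269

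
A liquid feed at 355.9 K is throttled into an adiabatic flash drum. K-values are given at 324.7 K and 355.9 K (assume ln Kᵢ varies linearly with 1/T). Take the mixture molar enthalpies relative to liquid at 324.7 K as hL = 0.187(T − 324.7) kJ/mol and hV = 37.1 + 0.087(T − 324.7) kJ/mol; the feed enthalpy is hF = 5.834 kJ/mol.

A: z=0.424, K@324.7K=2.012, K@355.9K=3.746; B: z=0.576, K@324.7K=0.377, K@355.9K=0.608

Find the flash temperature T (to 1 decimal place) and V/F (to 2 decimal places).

T = 326.0 K, V/F = 0.15

Adiabatic flash: solve Rachford–Rice at each trial T, then check hF = ψ·hV(T) + (1−ψ)·hL(T).
  T = 324.7 K: K = (2.012, 0.377), RR gives ψ = 0.111, H_out = 4.133 kJ/mol
  T = 355.9 K: K = (3.746, 0.608), RR gives ψ = 0.872, H_out = 35.461 kJ/mol
  T = 340.3 K: K = (2.785, 0.484), RR gives ψ = 0.499, H_out = 20.653 kJ/mol
  T = 332.5 K: K = (2.376, 0.428), RR gives ψ = 0.323, H_out = 13.199 kJ/mol
  T = 328.6 K: K = (2.189, 0.402), RR gives ψ = 0.225, H_out = 8.977 kJ/mol
  T = 326.6 K: K = (2.097, 0.389), RR gives ψ = 0.169, H_out = 6.590 kJ/mol
Linear interpolation between T = 324.7 (H_out = 4.133) and T = 326.6 (H_out = 6.590) on hF = 5.834 gives T ≈ 326.0 K, at which ψ = 0.15.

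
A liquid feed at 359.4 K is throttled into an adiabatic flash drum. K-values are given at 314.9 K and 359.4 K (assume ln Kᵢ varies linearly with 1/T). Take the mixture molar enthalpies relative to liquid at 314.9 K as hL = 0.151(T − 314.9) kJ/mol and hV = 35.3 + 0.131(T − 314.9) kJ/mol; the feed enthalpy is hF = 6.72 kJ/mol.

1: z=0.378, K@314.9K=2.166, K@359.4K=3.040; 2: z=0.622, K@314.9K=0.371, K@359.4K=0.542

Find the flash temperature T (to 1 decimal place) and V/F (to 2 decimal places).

Adiabatic flash: solve Rachford–Rice at each trial T, then check hF = ψ·hV(T) + (1−ψ)·hL(T).
  T = 314.9 K: K = (2.166, 0.371), RR gives ψ = 0.068, H_out = 2.383 kJ/mol
  T = 359.4 K: K = (3.040, 0.542), RR gives ψ = 0.520, H_out = 24.627 kJ/mol
  T = 337.1 K: K = (2.594, 0.454), RR gives ψ = 0.302, H_out = 13.876 kJ/mol
  T = 326.0 K: K = (2.378, 0.412), RR gives ψ = 0.191, H_out = 8.379 kJ/mol
  T = 320.4 K: K = (2.270, 0.391), RR gives ψ = 0.131, H_out = 5.441 kJ/mol
  T = 323.2 K: K = (2.324, 0.401), RR gives ψ = 0.162, H_out = 6.929 kJ/mol
  T = 321.8 K: K = (2.297, 0.396), RR gives ψ = 0.146, H_out = 6.190 kJ/mol
Linear interpolation between T = 321.8 (H_out = 6.190) and T = 323.2 (H_out = 6.929) on hF = 6.72 gives T ≈ 322.8 K, at which ψ = 0.16.

T = 322.8 K, V/F = 0.16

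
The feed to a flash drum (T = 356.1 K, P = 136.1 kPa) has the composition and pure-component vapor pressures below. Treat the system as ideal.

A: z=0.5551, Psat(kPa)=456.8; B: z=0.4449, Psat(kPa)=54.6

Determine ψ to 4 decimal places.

Raoult's law: Kᵢ = Pᵢˢᵃᵗ/P = Pᵢˢᵃᵗ/136.1.
  K_A = 456.8/136.1 = 3.356356, K_B = 54.6/136.1 = 0.401176
Let ψ = V/F and solve Σ zᵢ(Kᵢ−1)/(1+ψ(Kᵢ−1)) = 0.
Feasibility: ΣzᵢKᵢ = 2.0416, Σzᵢ/Kᵢ = 1.2744 — both > 1, two phases present.
Binary case is linear: z₁(K₁−1)(1+ψ(K₂−1)) + z₂(K₂−1)(1+ψ(K₁−1)) = 0
⇒ ψ = [z₁(K₁−1)+z₂(K₂−1)] / [−(K₁−1)(K₂−1)] = 1.04160/1.41104 = 0.7382

ψ = 0.7382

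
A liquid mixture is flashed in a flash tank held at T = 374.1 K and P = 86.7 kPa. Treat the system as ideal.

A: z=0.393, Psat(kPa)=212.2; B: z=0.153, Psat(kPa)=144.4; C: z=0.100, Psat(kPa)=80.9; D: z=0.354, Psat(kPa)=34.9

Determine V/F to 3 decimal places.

Raoult's law: Kᵢ = Pᵢˢᵃᵗ/P = Pᵢˢᵃᵗ/86.7.
  K_A = 212.2/86.7 = 2.44752, K_B = 144.4/86.7 = 1.66551, K_C = 80.9/86.7 = 0.93310, K_D = 34.9/86.7 = 0.40254
Rachford–Rice: g(V/F) = Σ zᵢ(Kᵢ−1)/(1+V/F(Kᵢ−1)) = 0.
Feasibility: ΣzᵢKᵢ = 1.453, Σzᵢ/Kᵢ = 1.239 — both > 1, two phases present.
Newton–Raphson from V/F = 0.4:
  V/F = 0.400: g = 0.1559, g' = -0.591 → V/F = 0.664
  V/F = 0.664: g = 0.0033, g' = -0.594 → V/F = 0.669
Converged at V/F = 0.669.

V/F = 0.669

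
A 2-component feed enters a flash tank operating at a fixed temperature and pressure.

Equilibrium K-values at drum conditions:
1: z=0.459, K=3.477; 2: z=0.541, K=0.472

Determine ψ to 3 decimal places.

Material balance + equilibrium reduce to Σ zᵢ(Kᵢ−1)/(1+ψ(Kᵢ−1)) = 0.
g(0) = ΣzᵢKᵢ − 1 = 0.851 and g(1) = 1 − Σzᵢ/Kᵢ = -0.278, so a root lies in (0, 1).
Newton iteration, ψ⁰ = 0.5:
  ψ = 0.500: g = 0.1198, g' = -0.840 → ψ = 0.643
  ψ = 0.643: g = 0.0064, g' = -0.765 → ψ = 0.651
Converged at ψ = 0.651.

ψ = 0.651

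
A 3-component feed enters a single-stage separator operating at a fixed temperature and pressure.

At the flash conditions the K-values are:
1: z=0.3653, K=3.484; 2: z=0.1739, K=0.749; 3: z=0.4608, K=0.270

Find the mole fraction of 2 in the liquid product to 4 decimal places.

x_2 = 0.1900

Newton–Raphson from V/F = 0.5:
  V/F = 0.5000: g = -0.17492, g' = -1.0717 → V/F = 0.3368
  V/F = 0.3368: g = 0.00035, g' = -1.1131 → V/F = 0.3371
Converged at V/F = 0.3371.
Compositions from xᵢ = zᵢ/(1+V/F(Kᵢ−1)), yᵢ = Kᵢxᵢ:
  1: x = 0.1988, y = 0.6927
  2: x = 0.1900, y = 0.1423
  3: x = 0.6112, y = 0.1650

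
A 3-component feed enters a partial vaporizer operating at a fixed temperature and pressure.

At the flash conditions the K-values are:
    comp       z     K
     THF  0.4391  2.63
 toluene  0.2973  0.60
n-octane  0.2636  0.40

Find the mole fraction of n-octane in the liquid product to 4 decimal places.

x_n-octane = 0.3872

Let β = V/F and solve Σ zᵢ(Kᵢ−1)/(1+β(Kᵢ−1)) = 0.
Check two-phase: ΣzᵢKᵢ = 1.4387 > 1 and Σzᵢ/Kᵢ = 1.3215 > 1, so g(0) = 0.4387 > 0 and g(1) = -0.3215 < 0.
Newton–Raphson from β = 0.5:
  β = 0.5000: g = 0.01975, g' = -0.6221 → β = 0.5317
  β = 0.5317: g = 0.00010, g' = -0.6162 → β = 0.5319
Converged at β = 0.5319.
Compositions from xᵢ = zᵢ/(1+β(Kᵢ−1)), yᵢ = Kᵢxᵢ:
  THF: x = 0.2352, y = 0.6185
  toluene: x = 0.3777, y = 0.2266
  n-octane: x = 0.3872, y = 0.1549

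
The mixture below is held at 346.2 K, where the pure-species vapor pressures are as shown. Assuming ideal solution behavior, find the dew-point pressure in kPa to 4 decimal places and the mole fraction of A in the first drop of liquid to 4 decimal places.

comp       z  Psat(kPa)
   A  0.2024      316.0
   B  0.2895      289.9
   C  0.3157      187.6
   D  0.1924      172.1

At the dew point ψ → 1, so Σzᵢ/Kᵢ = 1 with Kᵢ = Pᵢˢᵃᵗ/P ⇒ 1/P = Σzᵢ/Pᵢˢᵃᵗ.
1/P = 0.2024/316.0 + 0.2895/289.9 + 0.3157/187.6 + 0.1924/172.1 = 0.0044399 ⇒ P = 225.2294 kPa
xᵢ = zᵢP/Pᵢˢᵃᵗ ⇒ x_A = 0.2024·225.2294/316.0 = 0.1443

Pdew = 225.2294 kPa, x_A = 0.1443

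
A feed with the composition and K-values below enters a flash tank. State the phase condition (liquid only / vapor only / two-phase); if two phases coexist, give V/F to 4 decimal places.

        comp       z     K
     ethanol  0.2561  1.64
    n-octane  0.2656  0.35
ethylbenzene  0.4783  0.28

liquid only

ΣzᵢKᵢ = 0.6469; Σzᵢ/Kᵢ = 2.6232.
Since ΣzᵢKᵢ < 1 the mixture is below its bubble point — single liquid phase.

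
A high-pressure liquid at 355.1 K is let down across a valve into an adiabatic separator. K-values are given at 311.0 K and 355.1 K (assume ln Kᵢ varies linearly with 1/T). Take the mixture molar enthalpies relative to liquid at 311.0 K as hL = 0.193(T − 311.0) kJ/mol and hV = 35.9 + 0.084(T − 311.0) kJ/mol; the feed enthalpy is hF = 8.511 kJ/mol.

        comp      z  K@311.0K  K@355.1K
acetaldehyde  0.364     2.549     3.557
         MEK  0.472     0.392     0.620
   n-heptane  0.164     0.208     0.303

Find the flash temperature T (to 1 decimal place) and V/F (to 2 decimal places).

Adiabatic flash: solve Rachford–Rice at each trial T, then check hF = ψ·hV(T) + (1−ψ)·hL(T).
  T = 311.0 K: K = (2.549, 0.392, 0.208), RR gives ψ = 0.144, H_out = 5.165 kJ/mol
  T = 355.1 K: K = (3.557, 0.620, 0.303), RR gives ψ = 0.516, H_out = 24.542 kJ/mol
  T = 333.1 K: K = (3.046, 0.501, 0.254), RR gives ψ = 0.330, H_out = 15.326 kJ/mol
  T = 322.1 K: K = (2.796, 0.445, 0.231), RR gives ψ = 0.240, H_out = 10.469 kJ/mol
  T = 316.6 K: K = (2.673, 0.418, 0.219), RR gives ψ = 0.193, H_out = 7.907 kJ/mol
  T = 319.4 K: K = (2.735, 0.432, 0.225), RR gives ψ = 0.217, H_out = 9.225 kJ/mol
  T = 318.0 K: K = (2.704, 0.425, 0.222), RR gives ψ = 0.205, H_out = 8.570 kJ/mol
Linear interpolation between T = 316.6 (H_out = 7.907) and T = 318.0 (H_out = 8.570) on hF = 8.511 gives T ≈ 317.9 K, at which ψ = 0.20.

T = 317.9 K, V/F = 0.20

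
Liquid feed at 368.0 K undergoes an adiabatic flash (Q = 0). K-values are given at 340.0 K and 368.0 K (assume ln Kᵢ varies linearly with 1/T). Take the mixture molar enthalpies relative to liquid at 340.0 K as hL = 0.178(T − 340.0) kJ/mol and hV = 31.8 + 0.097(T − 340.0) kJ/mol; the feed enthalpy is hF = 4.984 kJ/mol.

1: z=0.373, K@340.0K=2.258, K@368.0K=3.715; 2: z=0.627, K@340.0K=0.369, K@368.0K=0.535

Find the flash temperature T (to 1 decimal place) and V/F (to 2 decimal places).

T = 342.4 K, V/F = 0.14

Adiabatic flash: solve Rachford–Rice at each trial T, then check hF = ψ·hV(T) + (1−ψ)·hL(T).
  T = 340.0 K: K = (2.258, 0.369), RR gives ψ = 0.093, H_out = 2.948 kJ/mol
  T = 368.0 K: K = (3.715, 0.535), RR gives ψ = 0.571, H_out = 21.853 kJ/mol
  T = 354.0 K: K = (2.925, 0.448), RR gives ψ = 0.349, H_out = 13.210 kJ/mol
  T = 347.0 K: K = (2.577, 0.407), RR gives ψ = 0.232, H_out = 8.477 kJ/mol
  T = 343.5 K: K = (2.414, 0.388), RR gives ψ = 0.166, H_out = 5.848 kJ/mol
  T = 341.8 K: K = (2.337, 0.379), RR gives ψ = 0.131, H_out = 4.479 kJ/mol
Linear interpolation between T = 341.8 (H_out = 4.479) and T = 343.5 (H_out = 5.848) on hF = 4.984 gives T ≈ 342.4 K, at which ψ = 0.14.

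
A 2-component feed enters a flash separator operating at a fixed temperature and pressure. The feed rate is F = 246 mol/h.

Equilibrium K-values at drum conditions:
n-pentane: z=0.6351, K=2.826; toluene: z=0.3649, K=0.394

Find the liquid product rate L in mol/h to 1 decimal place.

Material balance + equilibrium reduce to Σ zᵢ(Kᵢ−1)/(1+V/F(Kᵢ−1)) = 0.
Check two-phase: ΣzᵢKᵢ = 1.9386 > 1 and Σzᵢ/Kᵢ = 1.1509 > 1, so g(0) = 0.9386 > 0 and g(1) = -0.1509 < 0.
Binary case is linear: z₁(K₁−1)(1+V/F(K₂−1)) + z₂(K₂−1)(1+V/F(K₁−1)) = 0
⇒ V/F = [z₁(K₁−1)+z₂(K₂−1)] / [−(K₁−1)(K₂−1)] = 0.93856/1.10656 = 0.8482
Then V = V/F·F = 0.8482·246 = 208.7 mol/h and L = F − V = 37.3 mol/h.

L = 37.3 mol/h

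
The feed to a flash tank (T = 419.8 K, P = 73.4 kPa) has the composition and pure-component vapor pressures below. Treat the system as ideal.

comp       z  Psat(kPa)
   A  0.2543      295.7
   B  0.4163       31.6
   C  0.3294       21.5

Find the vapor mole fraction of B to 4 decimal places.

Raoult's law: Kᵢ = Pᵢˢᵃᵗ/P = Pᵢˢᵃᵗ/73.4.
  K_A = 295.7/73.4 = 4.028610, K_B = 31.6/73.4 = 0.430518, K_C = 21.5/73.4 = 0.292916
Let ψ = V/F and solve Σ zᵢ(Kᵢ−1)/(1+ψ(Kᵢ−1)) = 0.
Feasibility: ΣzᵢKᵢ = 1.3002, Σzᵢ/Kᵢ = 2.1547 — both > 1, two phases present.
Iterate (Newton) starting at ψ = 0.53:
  ψ = 0.5300: g = -0.41645, g' = -1.0419 → ψ = 0.1303
  ψ = 0.1303: g = 0.03959, g' = -1.5565 → ψ = 0.1558
  ψ = 0.1558: g = 0.00143, g' = -1.4475 → ψ = 0.1567
Converged at ψ = 0.1567.
Compositions from xᵢ = zᵢ/(1+ψ(Kᵢ−1)), yᵢ = Kᵢxᵢ:
  A: x = 0.1724, y = 0.6947
  B: x = 0.4571, y = 0.1968
  C: x = 0.3705, y = 0.1085

y_B = 0.1968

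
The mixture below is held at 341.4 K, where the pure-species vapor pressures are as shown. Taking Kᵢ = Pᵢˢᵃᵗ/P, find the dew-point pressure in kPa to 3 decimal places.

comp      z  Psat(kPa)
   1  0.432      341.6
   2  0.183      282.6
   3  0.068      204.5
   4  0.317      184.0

Pdew = 252.045 kPa

At the dew point ψ → 1, so Σzᵢ/Kᵢ = 1 with Kᵢ = Pᵢˢᵃᵗ/P ⇒ 1/P = Σzᵢ/Pᵢˢᵃᵗ.
1/P = 0.432/341.6 + 0.183/282.6 + 0.068/204.5 + 0.317/184.0 = 0.003968 ⇒ P = 252.045 kPa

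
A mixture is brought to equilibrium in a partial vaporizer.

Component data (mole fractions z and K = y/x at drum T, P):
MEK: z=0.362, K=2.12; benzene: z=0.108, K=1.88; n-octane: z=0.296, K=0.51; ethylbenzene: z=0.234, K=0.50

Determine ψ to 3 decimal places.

Material balance + equilibrium reduce to Σ zᵢ(Kᵢ−1)/(1+ψ(Kᵢ−1)) = 0.
Check two-phase: ΣzᵢKᵢ = 1.238 > 1 and Σzᵢ/Kᵢ = 1.277 > 1, so g(0) = 0.238 > 0 and g(1) = -0.277 < 0.
Newton iteration, ψ⁰ = 0.54:
  ψ = 0.540: g = -0.0404, g' = -0.456 → ψ = 0.451
Converged at ψ = 0.451.

ψ = 0.451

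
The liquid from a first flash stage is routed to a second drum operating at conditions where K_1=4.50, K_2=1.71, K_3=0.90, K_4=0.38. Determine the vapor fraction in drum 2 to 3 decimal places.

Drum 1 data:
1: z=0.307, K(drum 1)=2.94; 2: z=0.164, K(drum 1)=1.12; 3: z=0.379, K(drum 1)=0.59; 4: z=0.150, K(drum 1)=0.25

V/F (drum 2) = 0.616

Drum 1:
Newton–Raphson from ψ₁ = 0.5:
  ψ₁ = 0.500: g = -0.0546, g' = -0.617 → ψ₁ = 0.412
Converged at ψ₁ = 0.412.
Drum-1 compositions:
  1: x = 0.171, y = 0.502
  2: x = 0.156, y = 0.175
  3: x = 0.456, y = 0.269
  4: x = 0.217, y = 0.054
Drum-2 feed = drum-1 liquid: z₂ = (0.1706, 0.1563, 0.4560, 0.2171).
Drum 2:
Let ψ₂ = V/F and solve Σ zᵢ(Kᵢ−1)/(1+ψ₂(Kᵢ−1)) = 0.
Feasibility: ΣzᵢKᵢ = 1.528, Σzᵢ/Kᵢ = 1.207 — both > 1, two phases present.
Iterate (Newton) starting at ψ₂ = 0.5:
  ψ₂ = 0.500: g = 0.0560, g' = -0.500 → ψ₂ = 0.612
  ψ₂ = 0.612: g = 0.0019, g' = -0.472 → ψ₂ = 0.616
Converged at ψ₂ = 0.616.
  1: x = 0.054, y = 0.243
  2: x = 0.109, y = 0.186
  3: x = 0.486, y = 0.437
  4: x = 0.351, y = 0.133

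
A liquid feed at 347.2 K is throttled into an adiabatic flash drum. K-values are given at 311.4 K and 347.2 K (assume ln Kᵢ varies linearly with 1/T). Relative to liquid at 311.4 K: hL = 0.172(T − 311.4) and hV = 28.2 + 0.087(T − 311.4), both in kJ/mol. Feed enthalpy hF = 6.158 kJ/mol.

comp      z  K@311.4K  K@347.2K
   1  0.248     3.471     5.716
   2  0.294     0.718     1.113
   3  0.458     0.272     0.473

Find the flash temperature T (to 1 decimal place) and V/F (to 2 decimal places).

T = 316.2 K, V/F = 0.19

Adiabatic flash: solve Rachford–Rice at each trial T, then check hF = ψ·hV(T) + (1−ψ)·hL(T).
  T = 311.4 K: K = (3.471, 0.718, 0.272), RR gives ψ = 0.138, H_out = 3.893 kJ/mol
  T = 347.2 K: K = (5.716, 1.113, 0.473), RR gives ψ = 0.575, H_out = 20.623 kJ/mol
  T = 329.3 K: K = (4.515, 0.905, 0.364), RR gives ψ = 0.336, H_out = 12.053 kJ/mol
  T = 320.4 K: K = (3.976, 0.809, 0.316), RR gives ψ = 0.237, H_out = 8.058 kJ/mol
  T = 315.9 K: K = (3.719, 0.763, 0.294), RR gives ψ = 0.188, H_out = 6.007 kJ/mol
  T = 318.1 K: K = (3.843, 0.785, 0.305), RR gives ψ = 0.212, H_out = 7.015 kJ/mol
Linear interpolation between T = 315.9 (H_out = 6.007) and T = 318.1 (H_out = 7.015) on hF = 6.158 gives T ≈ 316.2 K, at which ψ = 0.19.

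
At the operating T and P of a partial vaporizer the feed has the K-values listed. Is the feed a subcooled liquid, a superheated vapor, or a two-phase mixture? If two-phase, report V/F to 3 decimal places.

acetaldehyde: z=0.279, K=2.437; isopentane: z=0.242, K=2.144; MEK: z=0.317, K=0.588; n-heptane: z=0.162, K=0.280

two-phase, V/F = 0.601

ΣzᵢKᵢ = 1.431; Σzᵢ/Kᵢ = 1.345.
Both exceed 1, so a two-phase solution exists.
Newton–Raphson from ψ = 0.67:
  ψ = 0.670: g = -0.0448, g' = -0.667 → ψ = 0.603
  ψ = 0.603: g = -0.0012, g' = -0.634 → ψ = 0.601
Converged at ψ = 0.601.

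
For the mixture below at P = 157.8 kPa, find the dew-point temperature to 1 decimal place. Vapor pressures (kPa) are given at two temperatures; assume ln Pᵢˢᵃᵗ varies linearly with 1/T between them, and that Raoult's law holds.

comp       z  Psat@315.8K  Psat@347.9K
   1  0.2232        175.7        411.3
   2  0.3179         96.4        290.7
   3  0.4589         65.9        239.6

T = 331.3 K

Dew-point temperature: Σzᵢ·P/Pᵢˢᵃᵗ(T) = 1. Interpolate ln Pᵢˢᵃᵗ = aᵢ + bᵢ/T.
  T = 315.8 K: ΣzᵢP/Pᵢˢᵃᵗ = 1.8197
  T = 347.9 K: ΣzᵢP/Pᵢˢᵃᵗ = 0.5604
  T = 331.9 K: ΣzᵢP/Pᵢˢᵃᵗ = 0.9769
  T = 323.9 K: ΣzᵢP/Pᵢˢᵃᵗ = 1.3195
  T = 327.9 K: ΣzᵢP/Pᵢˢᵃᵗ = 1.1331
  T = 329.9 K: ΣzᵢP/Pᵢˢᵃᵗ = 1.0516
Interpolating between 329.9 K and 331.9 K gives T ≈ 331.3 K.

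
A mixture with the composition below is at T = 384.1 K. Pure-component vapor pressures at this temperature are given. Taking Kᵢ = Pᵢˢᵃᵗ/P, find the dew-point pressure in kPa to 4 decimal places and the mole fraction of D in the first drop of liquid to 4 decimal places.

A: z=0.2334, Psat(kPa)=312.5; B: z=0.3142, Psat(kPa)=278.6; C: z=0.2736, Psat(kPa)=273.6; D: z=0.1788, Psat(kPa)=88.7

At the dew point ψ → 1, so Σzᵢ/Kᵢ = 1 with Kᵢ = Pᵢˢᵃᵗ/P ⇒ 1/P = Σzᵢ/Pᵢˢᵃᵗ.
1/P = 0.2334/312.5 + 0.3142/278.6 + 0.2736/273.6 + 0.1788/88.7 = 0.0048904 ⇒ P = 204.4804 kPa
xᵢ = zᵢP/Pᵢˢᵃᵗ ⇒ x_D = 0.1788·204.4804/88.7 = 0.4122

Pdew = 204.4804 kPa, x_D = 0.4122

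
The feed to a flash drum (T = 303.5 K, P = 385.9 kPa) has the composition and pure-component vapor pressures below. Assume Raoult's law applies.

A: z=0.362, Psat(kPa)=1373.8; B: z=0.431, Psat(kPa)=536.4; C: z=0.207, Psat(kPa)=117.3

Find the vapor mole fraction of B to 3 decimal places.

Raoult's law: Kᵢ = Pᵢˢᵃᵗ/P = Pᵢˢᵃᵗ/385.9.
  K_A = 1373.8/385.9 = 3.55999, K_B = 536.4/385.9 = 1.39000, K_C = 117.3/385.9 = 0.30396
Rachford–Rice: g(V/F) = Σ zᵢ(Kᵢ−1)/(1+V/F(Kᵢ−1)) = 0.
Feasibility: ΣzᵢKᵢ = 1.951, Σzᵢ/Kᵢ = 1.093 — both > 1, two phases present.
Iterate (Newton) starting at V/F = 0.53:
  V/F = 0.530: g = 0.3042, g' = -0.724 → V/F = 0.950
  V/F = 0.950: g = -0.0329, g' = -1.111 → V/F = 0.921
  V/F = 0.921: g = -0.0013, g' = -1.023 → V/F = 0.919
Converged at V/F = 0.919.
Compositions from xᵢ = zᵢ/(1+V/F(Kᵢ−1)), yᵢ = Kᵢxᵢ:
  A: x = 0.108, y = 0.384
  B: x = 0.317, y = 0.441
  C: x = 0.575, y = 0.175

y_B = 0.441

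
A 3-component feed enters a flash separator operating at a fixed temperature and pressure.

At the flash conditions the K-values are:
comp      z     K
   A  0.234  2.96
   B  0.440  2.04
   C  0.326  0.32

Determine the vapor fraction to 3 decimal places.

Rachford–Rice: g(ψ) = Σ zᵢ(Kᵢ−1)/(1+ψ(Kᵢ−1)) = 0.
Check two-phase: ΣzᵢKᵢ = 1.695 > 1 and Σzᵢ/Kᵢ = 1.313 > 1, so g(0) = 0.695 > 0 and g(1) = -0.313 < 0.
Newton–Raphson from ψ = 0.5:
  ψ = 0.500: g = 0.1968, g' = -0.781 → ψ = 0.752
  ψ = 0.752: g = -0.0114, g' = -0.928 → ψ = 0.740
  ψ = 0.740: g = -0.0001, g' = -0.912 → ψ = 0.739
Converged at ψ = 0.739.

ψ = 0.739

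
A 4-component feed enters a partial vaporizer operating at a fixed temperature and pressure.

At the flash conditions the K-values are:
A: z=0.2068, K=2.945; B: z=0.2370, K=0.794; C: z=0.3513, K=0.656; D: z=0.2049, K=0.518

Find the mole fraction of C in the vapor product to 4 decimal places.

Iterate (Newton) starting at V/F = 0.5:
  V/F = 0.5000: g = -0.12658, g' = -0.3568 → V/F = 0.1453
  V/F = 0.1453: g = 0.02988, g' = -0.5874 → V/F = 0.1961
  V/F = 0.1961: g = 0.00161, g' = -0.5267 → V/F = 0.1992
Converged at V/F = 0.1992.
Compositions from xᵢ = zᵢ/(1+V/F(Kᵢ−1)), yᵢ = Kᵢxᵢ:
  A: x = 0.1490, y = 0.4390
  B: x = 0.2471, y = 0.1962
  C: x = 0.3771, y = 0.2474
  D: x = 0.2267, y = 0.1174

y_C = 0.2474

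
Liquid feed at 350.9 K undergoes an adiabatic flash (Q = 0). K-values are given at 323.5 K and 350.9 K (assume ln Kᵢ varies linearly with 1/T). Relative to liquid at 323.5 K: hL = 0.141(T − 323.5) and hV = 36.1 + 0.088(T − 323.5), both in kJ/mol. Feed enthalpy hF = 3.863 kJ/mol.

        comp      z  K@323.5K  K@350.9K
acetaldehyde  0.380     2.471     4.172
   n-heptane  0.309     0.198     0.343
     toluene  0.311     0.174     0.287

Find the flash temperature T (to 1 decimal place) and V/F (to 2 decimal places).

Adiabatic flash: solve Rachford–Rice at each trial T, then check hF = ψ·hV(T) + (1−ψ)·hL(T).
  T = 323.5 K: K = (2.471, 0.198, 0.174), RR gives ψ = 0.045, H_out = 1.636 kJ/mol
  T = 350.9 K: K = (4.172, 0.343, 0.287), RR gives ψ = 0.359, H_out = 16.299 kJ/mol
  T = 337.2 K: K = (3.245, 0.264, 0.226), RR gives ψ = 0.227, H_out = 9.955 kJ/mol
  T = 330.4 K: K = (2.843, 0.229, 0.199), RR gives ψ = 0.147, H_out = 6.226 kJ/mol
  T = 326.9 K: K = (2.650, 0.213, 0.186), RR gives ψ = 0.099, H_out = 4.029 kJ/mol
  T = 325.2 K: K = (2.559, 0.205, 0.180), RR gives ψ = 0.073, H_out = 2.869 kJ/mol
Linear interpolation between T = 325.2 (H_out = 2.869) and T = 326.9 (H_out = 4.029) on hF = 3.863 gives T ≈ 326.7 K, at which ψ = 0.10.

T = 326.7 K, V/F = 0.10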